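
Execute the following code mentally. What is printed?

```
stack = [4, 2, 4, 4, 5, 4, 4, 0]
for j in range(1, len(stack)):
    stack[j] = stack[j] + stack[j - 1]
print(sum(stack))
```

j=1: stack[1] = 2+4 = 6 → [4, 6, 4, 4, 5, 4, 4, 0]
j=2: stack[2] = 4+6 = 10 → [4, 6, 10, 4, 5, 4, 4, 0]
j=3: stack[3] = 4+10 = 14 → [4, 6, 10, 14, 5, 4, 4, 0]
j=4: stack[4] = 5+14 = 19 → [4, 6, 10, 14, 19, 4, 4, 0]
j=5: stack[5] = 4+19 = 23 → [4, 6, 10, 14, 19, 23, 4, 0]
j=6: stack[6] = 4+23 = 27 → [4, 6, 10, 14, 19, 23, 27, 0]
j=7: stack[7] = 0+27 = 27 → [4, 6, 10, 14, 19, 23, 27, 27]
sum = 130

130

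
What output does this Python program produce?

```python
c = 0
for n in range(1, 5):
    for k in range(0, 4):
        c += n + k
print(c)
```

n=1,k=0: c = 0+1 = 1
n=1,k=1: c = 1+2 = 3
n=1,k=2: c = 3+3 = 6
n=1,k=3: c = 6+4 = 10
n=2,k=0: c = 10+2 = 12
n=2,k=1: c = 12+3 = 15
n=2,k=2: c = 15+4 = 19
n=2,k=3: c = 19+5 = 24
n=3,k=0: c = 24+3 = 27
n=3,k=1: c = 27+4 = 31
n=3,k=2: c = 31+5 = 36
n=3,k=3: c = 36+6 = 42
n=4,k=0: c = 42+4 = 46
n=4,k=1: c = 46+5 = 51
n=4,k=2: c = 51+6 = 57
n=4,k=3: c = 57+7 = 64

64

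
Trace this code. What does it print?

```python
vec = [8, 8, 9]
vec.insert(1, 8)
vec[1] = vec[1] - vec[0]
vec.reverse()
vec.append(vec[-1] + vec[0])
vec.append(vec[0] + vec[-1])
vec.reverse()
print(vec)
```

[26, 17, 8, 0, 8, 9]

insert 8 at 1 → [8, 8, 8, 9]
vec[1] = vec[1]-vec[0] = 8-8 = 0 → [8, 0, 8, 9]
reverse → [9, 8, 0, 8]
append vec[-1]+vec[0] = 8+9 = 17 → [9, 8, 0, 8, 17]
append vec[0]+vec[-1] = 9+17 = 26 → [9, 8, 0, 8, 17, 26]
reverse → [26, 17, 8, 0, 8, 9]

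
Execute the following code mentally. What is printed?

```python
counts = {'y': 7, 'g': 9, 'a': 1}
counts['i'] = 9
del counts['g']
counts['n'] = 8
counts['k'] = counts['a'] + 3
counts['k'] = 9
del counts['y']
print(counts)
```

counts['i'] = 9 → {'y': 7, 'g': 9, 'a': 1, 'i': 9}
del 'g' → {'y': 7, 'a': 1, 'i': 9}
counts['n'] = 8 → {'y': 7, 'a': 1, 'i': 9, 'n': 8}
counts['k'] = counts['a']+3 = 4 → {'y': 7, 'a': 1, 'i': 9, 'n': 8, 'k': 4}
counts['k'] = 9 → {'y': 7, 'a': 1, 'i': 9, 'n': 8, 'k': 9}
del 'y' → {'a': 1, 'i': 9, 'n': 8, 'k': 9}

{'a': 1, 'i': 9, 'n': 8, 'k': 9}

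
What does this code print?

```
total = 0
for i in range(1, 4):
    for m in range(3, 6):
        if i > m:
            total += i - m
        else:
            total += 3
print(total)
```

27

i=1,m=3: not 1>3, total = 0+3 = 3
i=1,m=4: not 1>4, total = 3+3 = 6
i=1,m=5: not 1>5, total = 6+3 = 9
i=2,m=3: not 2>3, total = 9+3 = 12
i=2,m=4: not 2>4, total = 12+3 = 15
i=2,m=5: not 2>5, total = 15+3 = 18
i=3,m=3: not 3>3, total = 18+3 = 21
i=3,m=4: not 3>4, total = 21+3 = 24
i=3,m=5: not 3>5, total = 24+3 = 27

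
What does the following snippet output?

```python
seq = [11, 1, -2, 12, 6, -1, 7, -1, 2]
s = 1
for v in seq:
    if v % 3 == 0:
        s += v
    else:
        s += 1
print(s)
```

v=11: not %3==0, s = 1+1 = 2
v=1: not %3==0, s = 2+1 = 3
v=-2: not %3==0, s = 3+1 = 4
v=12: %3==0, s = 4+12 = 16
v=6: %3==0, s = 16+6 = 22
v=-1: not %3==0, s = 22+1 = 23
v=7: not %3==0, s = 23+1 = 24
v=-1: not %3==0, s = 24+1 = 25
v=2: not %3==0, s = 25+1 = 26

26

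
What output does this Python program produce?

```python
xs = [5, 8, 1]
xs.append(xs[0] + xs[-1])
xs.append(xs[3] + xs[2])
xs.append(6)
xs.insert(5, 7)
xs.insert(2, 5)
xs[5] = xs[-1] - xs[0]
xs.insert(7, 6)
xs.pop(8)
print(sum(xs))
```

39

append xs[0]+xs[-1] = 5+1 = 6 → [5, 8, 1, 6]
append xs[3]+xs[2] = 6+1 = 7 → [5, 8, 1, 6, 7]
append 6 → [5, 8, 1, 6, 7, 6]
insert 7 at 5 → [5, 8, 1, 6, 7, 7, 6]
insert 5 at 2 → [5, 8, 5, 1, 6, 7, 7, 6]
xs[5] = xs[-1]-xs[0] = 6-5 = 1 → [5, 8, 5, 1, 6, 1, 7, 6]
insert 6 at 7 → [5, 8, 5, 1, 6, 1, 7, 6, 6]
pop(8) removes 6 → [5, 8, 5, 1, 6, 1, 7, 6]
sum = 39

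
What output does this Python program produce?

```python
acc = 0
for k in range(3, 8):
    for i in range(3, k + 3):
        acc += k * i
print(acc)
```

k=3,i=3: acc = 0+9 = 9
k=3,i=4: acc = 9+12 = 21
k=3,i=5: acc = 21+15 = 36
k=4,i=3: acc = 36+12 = 48
k=4,i=4: acc = 48+16 = 64
k=4,i=5: acc = 64+20 = 84
k=4,i=6: acc = 84+24 = 108
k=5,i=3: acc = 108+15 = 123
k=5,i=4: acc = 123+20 = 143
k=5,i=5: acc = 143+25 = 168
k=5,i=6: acc = 168+30 = 198
k=5,i=7: acc = 198+35 = 233
k=6,i=3: acc = 233+18 = 251
k=6,i=4: acc = 251+24 = 275
k=6,i=5: acc = 275+30 = 305
k=6,i=6: acc = 305+36 = 341
k=6,i=7: acc = 341+42 = 383
k=6,i=8: acc = 383+48 = 431
k=7,i=3: acc = 431+21 = 452
k=7,i=4: acc = 452+28 = 480
k=7,i=5: acc = 480+35 = 515
k=7,i=6: acc = 515+42 = 557
k=7,i=7: acc = 557+49 = 606
k=7,i=8: acc = 606+56 = 662
k=7,i=9: acc = 662+63 = 725

725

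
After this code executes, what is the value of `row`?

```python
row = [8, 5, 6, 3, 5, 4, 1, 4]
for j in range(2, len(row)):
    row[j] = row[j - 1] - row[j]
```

[8, 5, -1, -4, -9, -13, -14, -18]

j=2: row[2] = 5-6 = -1 → [8, 5, -1, 3, 5, 4, 1, 4]
j=3: row[3] = (-1)-3 = -4 → [8, 5, -1, -4, 5, 4, 1, 4]
j=4: row[4] = (-4)-5 = -9 → [8, 5, -1, -4, -9, 4, 1, 4]
j=5: row[5] = (-9)-4 = -13 → [8, 5, -1, -4, -9, -13, 1, 4]
j=6: row[6] = (-13)-1 = -14 → [8, 5, -1, -4, -9, -13, -14, 4]
j=7: row[7] = (-14)-4 = -18 → [8, 5, -1, -4, -9, -13, -14, -18]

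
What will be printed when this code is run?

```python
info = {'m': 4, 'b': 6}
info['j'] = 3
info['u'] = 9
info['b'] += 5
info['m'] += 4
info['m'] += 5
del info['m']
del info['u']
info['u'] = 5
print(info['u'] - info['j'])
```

2

info['j'] = 3 → {'m': 4, 'b': 6, 'j': 3}
info['u'] = 9 → {'m': 4, 'b': 6, 'j': 3, 'u': 9}
info['b'] = 6+5 = 11 → {'m': 4, 'b': 11, 'j': 3, 'u': 9}
info['m'] = 4+4 = 8 → {'m': 8, 'b': 11, 'j': 3, 'u': 9}
info['m'] = 8+5 = 13 → {'m': 13, 'b': 11, 'j': 3, 'u': 9}
del 'm' → {'b': 11, 'j': 3, 'u': 9}
del 'u' → {'b': 11, 'j': 3}
info['u'] = 5 → {'b': 11, 'j': 3, 'u': 5}
info['u']-info['j'] = 5-3 = 2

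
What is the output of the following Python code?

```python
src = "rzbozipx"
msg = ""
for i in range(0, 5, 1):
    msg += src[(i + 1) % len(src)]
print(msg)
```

zbozi

i=0: add src[1]='z' → 'z'
i=1: add src[2]='b' → 'zb'
i=2: add src[3]='o' → 'zbo'
i=3: add src[4]='z' → 'zboz'
i=4: add src[5]='i' → 'zbozi'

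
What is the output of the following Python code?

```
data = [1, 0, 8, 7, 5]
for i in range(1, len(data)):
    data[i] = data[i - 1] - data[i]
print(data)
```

i=1: data[1] = 1-0 = 1 → [1, 1, 8, 7, 5]
i=2: data[2] = 1-8 = -7 → [1, 1, -7, 7, 5]
i=3: data[3] = (-7)-7 = -14 → [1, 1, -7, -14, 5]
i=4: data[4] = (-14)-5 = -19 → [1, 1, -7, -14, -19]

[1, 1, -7, -14, -19]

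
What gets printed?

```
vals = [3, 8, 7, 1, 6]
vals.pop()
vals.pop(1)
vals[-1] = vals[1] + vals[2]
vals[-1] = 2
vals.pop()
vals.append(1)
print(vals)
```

[3, 7, 1]

pop() removes 6 → [3, 8, 7, 1]
pop(1) removes 8 → [3, 7, 1]
vals[-1] = vals[1]+vals[2] = 7+1 = 8 → [3, 7, 8]
vals[-1] = 2 → [3, 7, 2]
pop() removes 2 → [3, 7]
append 1 → [3, 7, 1]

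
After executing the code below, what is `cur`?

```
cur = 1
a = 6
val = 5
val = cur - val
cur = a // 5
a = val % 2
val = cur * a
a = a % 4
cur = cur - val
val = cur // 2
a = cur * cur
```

1

val = 1-5 = -4
cur = 6//5 = 1
a = (-4)%2 = 0
val = 1*0 = 0
a = 0%4 = 0
cur = 1-0 = 1
val = 1//2 = 0
a = 1*1 = 1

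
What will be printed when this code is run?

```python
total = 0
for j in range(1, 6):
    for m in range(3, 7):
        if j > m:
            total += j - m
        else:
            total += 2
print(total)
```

j=1,m=3: not 1>3, total = 0+2 = 2
j=1,m=4: not 1>4, total = 2+2 = 4
j=1,m=5: not 1>5, total = 4+2 = 6
j=1,m=6: not 1>6, total = 6+2 = 8
j=2,m=3: not 2>3, total = 8+2 = 10
j=2,m=4: not 2>4, total = 10+2 = 12
j=2,m=5: not 2>5, total = 12+2 = 14
j=2,m=6: not 2>6, total = 14+2 = 16
j=3,m=3: not 3>3, total = 16+2 = 18
j=3,m=4: not 3>4, total = 18+2 = 20
j=3,m=5: not 3>5, total = 20+2 = 22
j=3,m=6: not 3>6, total = 22+2 = 24
j=4,m=3: 4>3, total = 24+1 = 25
j=4,m=4: not 4>4, total = 25+2 = 27
j=4,m=5: not 4>5, total = 27+2 = 29
j=4,m=6: not 4>6, total = 29+2 = 31
j=5,m=3: 5>3, total = 31+2 = 33
j=5,m=4: 5>4, total = 33+1 = 34
j=5,m=5: not 5>5, total = 34+2 = 36
j=5,m=6: not 5>6, total = 36+2 = 38

38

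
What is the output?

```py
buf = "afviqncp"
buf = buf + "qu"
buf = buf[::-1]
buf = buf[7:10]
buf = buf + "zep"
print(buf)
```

vfazep

+ 'qu' → 'afviqncpqu'
reverse → 'uqpcnqivfa'
slice [7:10] → 'vfa'
+ 'zep' → 'vfazep'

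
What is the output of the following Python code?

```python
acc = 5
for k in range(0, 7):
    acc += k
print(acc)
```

26

k=0: acc = 5+0 = 5
k=1: acc = 5+1 = 6
k=2: acc = 6+2 = 8
k=3: acc = 8+3 = 11
k=4: acc = 11+4 = 15
k=5: acc = 15+5 = 20
k=6: acc = 20+6 = 26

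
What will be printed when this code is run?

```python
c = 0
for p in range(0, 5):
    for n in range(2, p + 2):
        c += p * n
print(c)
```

p=1,n=2: c = 0+2 = 2
p=2,n=2: c = 2+4 = 6
p=2,n=3: c = 6+6 = 12
p=3,n=2: c = 12+6 = 18
p=3,n=3: c = 18+9 = 27
p=3,n=4: c = 27+12 = 39
p=4,n=2: c = 39+8 = 47
p=4,n=3: c = 47+12 = 59
p=4,n=4: c = 59+16 = 75
p=4,n=5: c = 75+20 = 95

95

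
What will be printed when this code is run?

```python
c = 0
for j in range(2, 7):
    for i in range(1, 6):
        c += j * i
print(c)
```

300

j=2,i=1: c = 0+2 = 2
j=2,i=2: c = 2+4 = 6
j=2,i=3: c = 6+6 = 12
j=2,i=4: c = 12+8 = 20
j=2,i=5: c = 20+10 = 30
j=3,i=1: c = 30+3 = 33
j=3,i=2: c = 33+6 = 39
j=3,i=3: c = 39+9 = 48
j=3,i=4: c = 48+12 = 60
j=3,i=5: c = 60+15 = 75
j=4,i=1: c = 75+4 = 79
j=4,i=2: c = 79+8 = 87
j=4,i=3: c = 87+12 = 99
j=4,i=4: c = 99+16 = 115
j=4,i=5: c = 115+20 = 135
j=5,i=1: c = 135+5 = 140
j=5,i=2: c = 140+10 = 150
j=5,i=3: c = 150+15 = 165
j=5,i=4: c = 165+20 = 185
j=5,i=5: c = 185+25 = 210
j=6,i=1: c = 210+6 = 216
j=6,i=2: c = 216+12 = 228
j=6,i=3: c = 228+18 = 246
j=6,i=4: c = 246+24 = 270
j=6,i=5: c = 270+30 = 300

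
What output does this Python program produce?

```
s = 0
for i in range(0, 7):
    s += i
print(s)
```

21

i=0: s = 0+0 = 0
i=1: s = 0+1 = 1
i=2: s = 1+2 = 3
i=3: s = 3+3 = 6
i=4: s = 6+4 = 10
i=5: s = 10+5 = 15
i=6: s = 15+6 = 21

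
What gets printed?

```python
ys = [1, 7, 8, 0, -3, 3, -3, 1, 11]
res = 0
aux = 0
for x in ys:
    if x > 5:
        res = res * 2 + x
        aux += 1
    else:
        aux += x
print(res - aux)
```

53

x=1: not >5; aux=1
x=7: >5, res = 0*2+7 = 7; aux=2
x=8: >5, res = 7*2+8 = 22; aux=3
x=0: not >5; aux=3
x=-3: not >5; aux=0
x=3: not >5; aux=3
x=-3: not >5; aux=0
x=1: not >5; aux=1
x=11: >5, res = 22*2+11 = 55; aux=2
res-aux = 55-2 = 53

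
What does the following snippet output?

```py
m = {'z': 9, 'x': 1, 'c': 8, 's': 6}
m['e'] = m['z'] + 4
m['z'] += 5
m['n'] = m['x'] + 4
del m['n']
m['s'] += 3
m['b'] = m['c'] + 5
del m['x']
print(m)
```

m['e'] = m['z']+4 = 13 → {'z': 9, 'x': 1, 'c': 8, 's': 6, 'e': 13}
m['z'] = 9+5 = 14 → {'z': 14, 'x': 1, 'c': 8, 's': 6, 'e': 13}
m['n'] = m['x']+4 = 5 → {'z': 14, 'x': 1, 'c': 8, 's': 6, 'e': 13, 'n': 5}
del 'n' → {'z': 14, 'x': 1, 'c': 8, 's': 6, 'e': 13}
m['s'] = 6+3 = 9 → {'z': 14, 'x': 1, 'c': 8, 's': 9, 'e': 13}
m['b'] = m['c']+5 = 13 → {'z': 14, 'x': 1, 'c': 8, 's': 9, 'e': 13, 'b': 13}
del 'x' → {'z': 14, 'c': 8, 's': 9, 'e': 13, 'b': 13}

{'z': 14, 'c': 8, 's': 9, 'e': 13, 'b': 13}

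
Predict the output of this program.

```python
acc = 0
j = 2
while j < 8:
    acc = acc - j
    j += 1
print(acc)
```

j=2: acc = 0-2 = -2
j=3: acc = (-2)-3 = -5
j=4: acc = (-5)-4 = -9
j=5: acc = (-9)-5 = -14
j=6: acc = (-14)-6 = -20
j=7: acc = (-20)-7 = -27

-27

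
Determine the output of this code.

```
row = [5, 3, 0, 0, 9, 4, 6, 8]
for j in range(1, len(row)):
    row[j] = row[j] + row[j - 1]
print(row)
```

j=1: row[1] = 3+5 = 8 → [5, 8, 0, 0, 9, 4, 6, 8]
j=2: row[2] = 0+8 = 8 → [5, 8, 8, 0, 9, 4, 6, 8]
j=3: row[3] = 0+8 = 8 → [5, 8, 8, 8, 9, 4, 6, 8]
j=4: row[4] = 9+8 = 17 → [5, 8, 8, 8, 17, 4, 6, 8]
j=5: row[5] = 4+17 = 21 → [5, 8, 8, 8, 17, 21, 6, 8]
j=6: row[6] = 6+21 = 27 → [5, 8, 8, 8, 17, 21, 27, 8]
j=7: row[7] = 8+27 = 35 → [5, 8, 8, 8, 17, 21, 27, 35]

[5, 8, 8, 8, 17, 21, 27, 35]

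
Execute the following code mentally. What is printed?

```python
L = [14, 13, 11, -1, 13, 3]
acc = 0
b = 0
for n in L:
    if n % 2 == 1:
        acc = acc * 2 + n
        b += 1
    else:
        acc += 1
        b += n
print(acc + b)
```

372

n=14: not odd, acc = 0+1 = 1; b=14
n=13: odd, acc = 1*2+13 = 15; b=15
n=11: odd, acc = 15*2+11 = 41; b=16
n=-1: odd, acc = 41*2+(-1) = 81; b=17
n=13: odd, acc = 81*2+13 = 175; b=18
n=3: odd, acc = 175*2+3 = 353; b=19
acc+b = 353+19 = 372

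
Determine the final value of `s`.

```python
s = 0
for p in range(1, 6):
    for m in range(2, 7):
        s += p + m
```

175

p=1,m=2: s = 0+3 = 3
p=1,m=3: s = 3+4 = 7
p=1,m=4: s = 7+5 = 12
p=1,m=5: s = 12+6 = 18
p=1,m=6: s = 18+7 = 25
p=2,m=2: s = 25+4 = 29
p=2,m=3: s = 29+5 = 34
p=2,m=4: s = 34+6 = 40
p=2,m=5: s = 40+7 = 47
p=2,m=6: s = 47+8 = 55
p=3,m=2: s = 55+5 = 60
p=3,m=3: s = 60+6 = 66
p=3,m=4: s = 66+7 = 73
p=3,m=5: s = 73+8 = 81
p=3,m=6: s = 81+9 = 90
p=4,m=2: s = 90+6 = 96
p=4,m=3: s = 96+7 = 103
p=4,m=4: s = 103+8 = 111
p=4,m=5: s = 111+9 = 120
p=4,m=6: s = 120+10 = 130
p=5,m=2: s = 130+7 = 137
p=5,m=3: s = 137+8 = 145
p=5,m=4: s = 145+9 = 154
p=5,m=5: s = 154+10 = 164
p=5,m=6: s = 164+11 = 175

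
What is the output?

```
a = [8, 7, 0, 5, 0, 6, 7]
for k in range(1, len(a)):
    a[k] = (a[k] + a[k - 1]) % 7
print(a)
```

[8, 1, 1, 6, 6, 5, 5]

k=1: a[1] = (7+8)%7 = 1 → [8, 1, 0, 5, 0, 6, 7]
k=2: a[2] = (0+1)%7 = 1 → [8, 1, 1, 5, 0, 6, 7]
k=3: a[3] = (5+1)%7 = 6 → [8, 1, 1, 6, 0, 6, 7]
k=4: a[4] = (0+6)%7 = 6 → [8, 1, 1, 6, 6, 6, 7]
k=5: a[5] = (6+6)%7 = 5 → [8, 1, 1, 6, 6, 5, 7]
k=6: a[6] = (7+5)%7 = 5 → [8, 1, 1, 6, 6, 5, 5]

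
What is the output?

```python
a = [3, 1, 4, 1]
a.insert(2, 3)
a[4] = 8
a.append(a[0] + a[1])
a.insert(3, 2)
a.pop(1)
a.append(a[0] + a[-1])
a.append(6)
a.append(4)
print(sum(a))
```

insert 3 at 2 → [3, 1, 3, 4, 1]
a[4] = 8 → [3, 1, 3, 4, 8]
append a[0]+a[1] = 3+1 = 4 → [3, 1, 3, 4, 8, 4]
insert 2 at 3 → [3, 1, 3, 2, 4, 8, 4]
pop(1) removes 1 → [3, 3, 2, 4, 8, 4]
append a[0]+a[-1] = 3+4 = 7 → [3, 3, 2, 4, 8, 4, 7]
append 6 → [3, 3, 2, 4, 8, 4, 7, 6]
append 4 → [3, 3, 2, 4, 8, 4, 7, 6, 4]
sum = 41

41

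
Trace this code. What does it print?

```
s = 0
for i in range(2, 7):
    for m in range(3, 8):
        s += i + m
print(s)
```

225

i=2,m=3: s = 0+5 = 5
i=2,m=4: s = 5+6 = 11
i=2,m=5: s = 11+7 = 18
i=2,m=6: s = 18+8 = 26
i=2,m=7: s = 26+9 = 35
i=3,m=3: s = 35+6 = 41
i=3,m=4: s = 41+7 = 48
i=3,m=5: s = 48+8 = 56
i=3,m=6: s = 56+9 = 65
i=3,m=7: s = 65+10 = 75
i=4,m=3: s = 75+7 = 82
i=4,m=4: s = 82+8 = 90
i=4,m=5: s = 90+9 = 99
i=4,m=6: s = 99+10 = 109
i=4,m=7: s = 109+11 = 120
i=5,m=3: s = 120+8 = 128
i=5,m=4: s = 128+9 = 137
i=5,m=5: s = 137+10 = 147
i=5,m=6: s = 147+11 = 158
i=5,m=7: s = 158+12 = 170
i=6,m=3: s = 170+9 = 179
i=6,m=4: s = 179+10 = 189
i=6,m=5: s = 189+11 = 200
i=6,m=6: s = 200+12 = 212
i=6,m=7: s = 212+13 = 225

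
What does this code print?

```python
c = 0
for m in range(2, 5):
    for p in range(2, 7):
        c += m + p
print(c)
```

105

m=2,p=2: c = 0+4 = 4
m=2,p=3: c = 4+5 = 9
m=2,p=4: c = 9+6 = 15
m=2,p=5: c = 15+7 = 22
m=2,p=6: c = 22+8 = 30
m=3,p=2: c = 30+5 = 35
m=3,p=3: c = 35+6 = 41
m=3,p=4: c = 41+7 = 48
m=3,p=5: c = 48+8 = 56
m=3,p=6: c = 56+9 = 65
m=4,p=2: c = 65+6 = 71
m=4,p=3: c = 71+7 = 78
m=4,p=4: c = 78+8 = 86
m=4,p=5: c = 86+9 = 95
m=4,p=6: c = 95+10 = 105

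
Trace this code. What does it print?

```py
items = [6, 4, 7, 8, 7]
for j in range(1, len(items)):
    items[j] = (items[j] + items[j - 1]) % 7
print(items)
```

[6, 3, 3, 4, 4]

j=1: items[1] = (4+6)%7 = 3 → [6, 3, 7, 8, 7]
j=2: items[2] = (7+3)%7 = 3 → [6, 3, 3, 8, 7]
j=3: items[3] = (8+3)%7 = 4 → [6, 3, 3, 4, 7]
j=4: items[4] = (7+4)%7 = 4 → [6, 3, 3, 4, 4]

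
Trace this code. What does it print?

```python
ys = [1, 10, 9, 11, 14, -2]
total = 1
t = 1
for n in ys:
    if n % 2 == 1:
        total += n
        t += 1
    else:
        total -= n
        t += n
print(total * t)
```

n=1: odd, total = 1+1 = 2; t=2
n=10: not odd, total = 2-10 = -8; t=12
n=9: odd, total = (-8)+9 = 1; t=13
n=11: odd, total = 1+11 = 12; t=14
n=14: not odd, total = 12-14 = -2; t=28
n=-2: not odd, total = (-2)-(-2) = 0; t=26
total*t = 0*26 = 0

0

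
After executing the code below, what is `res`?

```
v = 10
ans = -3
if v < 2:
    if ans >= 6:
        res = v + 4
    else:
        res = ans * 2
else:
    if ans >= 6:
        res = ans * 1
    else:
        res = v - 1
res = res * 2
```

18

v=10, ans=-3
v < 2 is False; ans >= 6 is False
→ res = v - 1 = 9
res = 9*2 = 18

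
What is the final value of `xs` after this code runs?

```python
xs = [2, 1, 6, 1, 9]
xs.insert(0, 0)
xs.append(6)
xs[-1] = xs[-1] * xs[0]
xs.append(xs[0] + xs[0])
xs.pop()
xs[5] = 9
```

[0, 2, 1, 6, 1, 9, 0]

insert 0 at 0 → [0, 2, 1, 6, 1, 9]
append 6 → [0, 2, 1, 6, 1, 9, 6]
xs[-1] = xs[-1]*xs[0] = 6*0 = 0 → [0, 2, 1, 6, 1, 9, 0]
append xs[0]+xs[0] = 0+0 = 0 → [0, 2, 1, 6, 1, 9, 0, 0]
pop() removes 0 → [0, 2, 1, 6, 1, 9, 0]
xs[5] = 9 → [0, 2, 1, 6, 1, 9, 0]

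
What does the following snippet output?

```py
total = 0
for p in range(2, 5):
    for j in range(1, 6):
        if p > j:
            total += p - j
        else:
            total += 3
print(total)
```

p=2,j=1: 2>1, total = 0+1 = 1
p=2,j=2: not 2>2, total = 1+3 = 4
p=2,j=3: not 2>3, total = 4+3 = 7
p=2,j=4: not 2>4, total = 7+3 = 10
p=2,j=5: not 2>5, total = 10+3 = 13
p=3,j=1: 3>1, total = 13+2 = 15
p=3,j=2: 3>2, total = 15+1 = 16
p=3,j=3: not 3>3, total = 16+3 = 19
p=3,j=4: not 3>4, total = 19+3 = 22
p=3,j=5: not 3>5, total = 22+3 = 25
p=4,j=1: 4>1, total = 25+3 = 28
p=4,j=2: 4>2, total = 28+2 = 30
p=4,j=3: 4>3, total = 30+1 = 31
p=4,j=4: not 4>4, total = 31+3 = 34
p=4,j=5: not 4>5, total = 34+3 = 37

37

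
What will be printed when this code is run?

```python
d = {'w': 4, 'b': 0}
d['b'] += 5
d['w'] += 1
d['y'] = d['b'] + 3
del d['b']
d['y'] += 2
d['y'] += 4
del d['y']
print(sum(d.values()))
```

d['b'] = 0+5 = 5 → {'w': 4, 'b': 5}
d['w'] = 4+1 = 5 → {'w': 5, 'b': 5}
d['y'] = d['b']+3 = 8 → {'w': 5, 'b': 5, 'y': 8}
del 'b' → {'w': 5, 'y': 8}
d['y'] = 8+2 = 10 → {'w': 5, 'y': 10}
d['y'] = 10+4 = 14 → {'w': 5, 'y': 14}
del 'y' → {'w': 5}
sum of values = 5

5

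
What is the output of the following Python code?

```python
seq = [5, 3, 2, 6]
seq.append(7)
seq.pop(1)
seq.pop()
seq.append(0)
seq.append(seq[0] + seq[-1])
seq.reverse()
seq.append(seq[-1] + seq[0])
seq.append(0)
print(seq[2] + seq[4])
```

11

append 7 → [5, 3, 2, 6, 7]
pop(1) removes 3 → [5, 2, 6, 7]
pop() removes 7 → [5, 2, 6]
append 0 → [5, 2, 6, 0]
append seq[0]+seq[-1] = 5+0 = 5 → [5, 2, 6, 0, 5]
reverse → [5, 0, 6, 2, 5]
append seq[-1]+seq[0] = 5+5 = 10 → [5, 0, 6, 2, 5, 10]
append 0 → [5, 0, 6, 2, 5, 10, 0]
seq[2]+seq[4] = 6+5 = 11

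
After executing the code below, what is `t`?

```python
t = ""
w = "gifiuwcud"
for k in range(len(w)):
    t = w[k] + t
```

k=0: prepend 'g' → 'g'
k=1: prepend 'i' → 'ig'
k=2: prepend 'f' → 'fig'
k=3: prepend 'i' → 'ifig'
k=4: prepend 'u' → 'uifig'
k=5: prepend 'w' → 'wuifig'
k=6: prepend 'c' → 'cwuifig'
k=7: prepend 'u' → 'ucwuifig'
k=8: prepend 'd' → 'ducwuifig'

'ducwuifig'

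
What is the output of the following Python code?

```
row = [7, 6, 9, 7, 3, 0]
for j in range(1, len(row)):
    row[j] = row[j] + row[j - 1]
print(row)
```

j=1: row[1] = 6+7 = 13 → [7, 13, 9, 7, 3, 0]
j=2: row[2] = 9+13 = 22 → [7, 13, 22, 7, 3, 0]
j=3: row[3] = 7+22 = 29 → [7, 13, 22, 29, 3, 0]
j=4: row[4] = 3+29 = 32 → [7, 13, 22, 29, 32, 0]
j=5: row[5] = 0+32 = 32 → [7, 13, 22, 29, 32, 32]

[7, 13, 22, 29, 32, 32]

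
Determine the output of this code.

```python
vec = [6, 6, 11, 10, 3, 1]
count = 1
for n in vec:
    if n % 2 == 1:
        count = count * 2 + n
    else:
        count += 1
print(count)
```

n=6: not odd, count = 1+1 = 2
n=6: not odd, count = 2+1 = 3
n=11: odd, count = 3*2+11 = 17
n=10: not odd, count = 17+1 = 18
n=3: odd, count = 18*2+3 = 39
n=1: odd, count = 39*2+1 = 79

79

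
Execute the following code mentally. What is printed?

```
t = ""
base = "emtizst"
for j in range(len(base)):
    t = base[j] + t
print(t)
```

j=0: prepend 'e' → 'e'
j=1: prepend 'm' → 'me'
j=2: prepend 't' → 'tme'
j=3: prepend 'i' → 'itme'
j=4: prepend 'z' → 'zitme'
j=5: prepend 's' → 'szitme'
j=6: prepend 't' → 'tszitme'

tszitme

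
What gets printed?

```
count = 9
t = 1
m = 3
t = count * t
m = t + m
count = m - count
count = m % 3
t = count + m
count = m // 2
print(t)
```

t = 9*1 = 9
m = 9+3 = 12
count = 12-9 = 3
count = 12%3 = 0
t = 0+12 = 12
count = 12//2 = 6

12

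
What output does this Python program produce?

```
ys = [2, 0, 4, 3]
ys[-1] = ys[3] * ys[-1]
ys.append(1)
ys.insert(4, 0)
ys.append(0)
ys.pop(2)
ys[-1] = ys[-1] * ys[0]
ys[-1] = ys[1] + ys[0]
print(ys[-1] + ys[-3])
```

2

ys[-1] = ys[3]*ys[-1] = 3*3 = 9 → [2, 0, 4, 9]
append 1 → [2, 0, 4, 9, 1]
insert 0 at 4 → [2, 0, 4, 9, 0, 1]
append 0 → [2, 0, 4, 9, 0, 1, 0]
pop(2) removes 4 → [2, 0, 9, 0, 1, 0]
ys[-1] = ys[-1]*ys[0] = 0*2 = 0 → [2, 0, 9, 0, 1, 0]
ys[-1] = ys[1]+ys[0] = 0+2 = 2 → [2, 0, 9, 0, 1, 2]
ys[-1]+ys[-3] = 2+0 = 2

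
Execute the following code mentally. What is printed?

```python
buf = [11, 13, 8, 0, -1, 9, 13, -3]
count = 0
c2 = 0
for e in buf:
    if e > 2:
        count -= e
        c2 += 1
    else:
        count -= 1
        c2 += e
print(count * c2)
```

-57

e=11: >2, count = 0-11 = -11; c2=1
e=13: >2, count = (-11)-13 = -24; c2=2
e=8: >2, count = (-24)-8 = -32; c2=3
e=0: not >2, count = (-32)-1 = -33; c2=3
e=-1: not >2, count = (-33)-1 = -34; c2=2
e=9: >2, count = (-34)-9 = -43; c2=3
e=13: >2, count = (-43)-13 = -56; c2=4
e=-3: not >2, count = (-56)-1 = -57; c2=1
count*c2 = (-57)*1 = -57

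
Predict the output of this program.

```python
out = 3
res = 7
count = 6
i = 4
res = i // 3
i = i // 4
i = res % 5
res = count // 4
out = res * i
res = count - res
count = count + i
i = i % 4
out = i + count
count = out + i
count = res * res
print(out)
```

res = 4//3 = 1
i = 4//4 = 1
i = 1%5 = 1
res = 6//4 = 1
out = 1*1 = 1
res = 6-1 = 5
count = 6+1 = 7
i = 1%4 = 1
out = 1+7 = 8
count = 8+1 = 9
count = 5*5 = 25

8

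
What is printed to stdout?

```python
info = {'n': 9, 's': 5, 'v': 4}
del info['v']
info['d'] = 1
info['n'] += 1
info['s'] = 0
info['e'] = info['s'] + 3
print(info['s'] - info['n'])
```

-10

del 'v' → {'n': 9, 's': 5}
info['d'] = 1 → {'n': 9, 's': 5, 'd': 1}
info['n'] = 9+1 = 10 → {'n': 10, 's': 5, 'd': 1}
info['s'] = 0 → {'n': 10, 's': 0, 'd': 1}
info['e'] = info['s']+3 = 3 → {'n': 10, 's': 0, 'd': 1, 'e': 3}
info['s']-info['n'] = 0-10 = -10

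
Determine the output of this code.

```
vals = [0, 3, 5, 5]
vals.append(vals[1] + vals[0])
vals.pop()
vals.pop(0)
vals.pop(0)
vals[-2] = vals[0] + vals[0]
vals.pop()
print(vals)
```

[10]

append vals[1]+vals[0] = 3+0 = 3 → [0, 3, 5, 5, 3]
pop() removes 3 → [0, 3, 5, 5]
pop(0) removes 0 → [3, 5, 5]
pop(0) removes 3 → [5, 5]
vals[-2] = vals[0]+vals[0] = 5+5 = 10 → [10, 5]
pop() removes 5 → [10]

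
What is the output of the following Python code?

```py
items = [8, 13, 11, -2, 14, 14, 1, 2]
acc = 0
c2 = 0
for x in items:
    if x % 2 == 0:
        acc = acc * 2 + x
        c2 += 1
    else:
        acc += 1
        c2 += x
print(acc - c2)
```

x=8: even, acc = 0*2+8 = 8; c2=1
x=13: not even, acc = 8+1 = 9; c2=14
x=11: not even, acc = 9+1 = 10; c2=25
x=-2: even, acc = 10*2+(-2) = 18; c2=26
x=14: even, acc = 18*2+14 = 50; c2=27
x=14: even, acc = 50*2+14 = 114; c2=28
x=1: not even, acc = 114+1 = 115; c2=29
x=2: even, acc = 115*2+2 = 232; c2=30
acc-c2 = 232-30 = 202

202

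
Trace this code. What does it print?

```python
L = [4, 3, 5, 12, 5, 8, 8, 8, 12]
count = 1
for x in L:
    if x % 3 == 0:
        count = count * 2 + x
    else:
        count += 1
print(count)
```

x=4: not %3==0, count = 1+1 = 2
x=3: %3==0, count = 2*2+3 = 7
x=5: not %3==0, count = 7+1 = 8
x=12: %3==0, count = 8*2+12 = 28
x=5: not %3==0, count = 28+1 = 29
x=8: not %3==0, count = 29+1 = 30
x=8: not %3==0, count = 30+1 = 31
x=8: not %3==0, count = 31+1 = 32
x=12: %3==0, count = 32*2+12 = 76

76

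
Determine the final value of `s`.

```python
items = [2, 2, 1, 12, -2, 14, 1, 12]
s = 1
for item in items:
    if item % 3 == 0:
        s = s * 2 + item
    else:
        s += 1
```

item=2: not %3==0, s = 1+1 = 2
item=2: not %3==0, s = 2+1 = 3
item=1: not %3==0, s = 3+1 = 4
item=12: %3==0, s = 4*2+12 = 20
item=-2: not %3==0, s = 20+1 = 21
item=14: not %3==0, s = 21+1 = 22
item=1: not %3==0, s = 22+1 = 23
item=12: %3==0, s = 23*2+12 = 58

58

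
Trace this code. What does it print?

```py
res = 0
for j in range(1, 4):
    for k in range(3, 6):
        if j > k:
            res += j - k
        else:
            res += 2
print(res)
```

18

j=1,k=3: not 1>3, res = 0+2 = 2
j=1,k=4: not 1>4, res = 2+2 = 4
j=1,k=5: not 1>5, res = 4+2 = 6
j=2,k=3: not 2>3, res = 6+2 = 8
j=2,k=4: not 2>4, res = 8+2 = 10
j=2,k=5: not 2>5, res = 10+2 = 12
j=3,k=3: not 3>3, res = 12+2 = 14
j=3,k=4: not 3>4, res = 14+2 = 16
j=3,k=5: not 3>5, res = 16+2 = 18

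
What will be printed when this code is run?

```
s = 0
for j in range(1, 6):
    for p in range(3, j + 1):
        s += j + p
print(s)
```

48

j=3,p=3: s = 0+6 = 6
j=4,p=3: s = 6+7 = 13
j=4,p=4: s = 13+8 = 21
j=5,p=3: s = 21+8 = 29
j=5,p=4: s = 29+9 = 38
j=5,p=5: s = 38+10 = 48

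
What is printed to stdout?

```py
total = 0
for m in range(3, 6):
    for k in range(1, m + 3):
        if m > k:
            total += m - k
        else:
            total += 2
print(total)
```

m=3,k=1: 3>1, total = 0+2 = 2
m=3,k=2: 3>2, total = 2+1 = 3
m=3,k=3: not 3>3, total = 3+2 = 5
m=3,k=4: not 3>4, total = 5+2 = 7
m=3,k=5: not 3>5, total = 7+2 = 9
m=4,k=1: 4>1, total = 9+3 = 12
m=4,k=2: 4>2, total = 12+2 = 14
m=4,k=3: 4>3, total = 14+1 = 15
m=4,k=4: not 4>4, total = 15+2 = 17
m=4,k=5: not 4>5, total = 17+2 = 19
m=4,k=6: not 4>6, total = 19+2 = 21
m=5,k=1: 5>1, total = 21+4 = 25
m=5,k=2: 5>2, total = 25+3 = 28
m=5,k=3: 5>3, total = 28+2 = 30
m=5,k=4: 5>4, total = 30+1 = 31
m=5,k=5: not 5>5, total = 31+2 = 33
m=5,k=6: not 5>6, total = 33+2 = 35
m=5,k=7: not 5>7, total = 35+2 = 37

37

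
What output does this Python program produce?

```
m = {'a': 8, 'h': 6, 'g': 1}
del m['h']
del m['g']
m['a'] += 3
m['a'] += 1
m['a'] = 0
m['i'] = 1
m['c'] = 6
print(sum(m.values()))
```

7

del 'h' → {'a': 8, 'g': 1}
del 'g' → {'a': 8}
m['a'] = 8+3 = 11 → {'a': 11}
m['a'] = 11+1 = 12 → {'a': 12}
m['a'] = 0 → {'a': 0}
m['i'] = 1 → {'a': 0, 'i': 1}
m['c'] = 6 → {'a': 0, 'i': 1, 'c': 6}
sum of values = 7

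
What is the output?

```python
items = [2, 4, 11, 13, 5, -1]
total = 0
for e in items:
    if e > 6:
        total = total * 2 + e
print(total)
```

e=2: not >6
e=4: not >6
e=11: >6, total = 0*2+11 = 11
e=13: >6, total = 11*2+13 = 35
e=5: not >6
e=-1: not >6

35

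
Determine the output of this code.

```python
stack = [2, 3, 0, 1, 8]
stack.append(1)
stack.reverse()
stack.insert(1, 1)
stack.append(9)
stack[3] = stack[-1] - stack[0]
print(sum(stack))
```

32

append 1 → [2, 3, 0, 1, 8, 1]
reverse → [1, 8, 1, 0, 3, 2]
insert 1 at 1 → [1, 1, 8, 1, 0, 3, 2]
append 9 → [1, 1, 8, 1, 0, 3, 2, 9]
stack[3] = stack[-1]-stack[0] = 9-1 = 8 → [1, 1, 8, 8, 0, 3, 2, 9]
sum = 32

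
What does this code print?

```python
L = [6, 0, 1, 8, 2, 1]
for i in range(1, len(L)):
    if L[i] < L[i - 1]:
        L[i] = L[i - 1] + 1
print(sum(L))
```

48

i=1: 0<6, L[1] = 6+1 = 7 → [6, 7, 1, 8, 2, 1]
i=2: 1<7, L[2] = 7+1 = 8 → [6, 7, 8, 8, 2, 1]
i=3: 8>=8, unchanged → [6, 7, 8, 8, 2, 1]
i=4: 2<8, L[4] = 8+1 = 9 → [6, 7, 8, 8, 9, 1]
i=5: 1<9, L[5] = 9+1 = 10 → [6, 7, 8, 8, 9, 10]
sum = 48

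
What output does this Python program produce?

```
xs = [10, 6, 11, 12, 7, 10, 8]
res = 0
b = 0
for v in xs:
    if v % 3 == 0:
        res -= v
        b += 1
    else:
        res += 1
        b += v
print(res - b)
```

-61

v=10: not %3==0, res = 0+1 = 1; b=10
v=6: %3==0, res = 1-6 = -5; b=11
v=11: not %3==0, res = (-5)+1 = -4; b=22
v=12: %3==0, res = (-4)-12 = -16; b=23
v=7: not %3==0, res = (-16)+1 = -15; b=30
v=10: not %3==0, res = (-15)+1 = -14; b=40
v=8: not %3==0, res = (-14)+1 = -13; b=48
res-b = (-13)-48 = -61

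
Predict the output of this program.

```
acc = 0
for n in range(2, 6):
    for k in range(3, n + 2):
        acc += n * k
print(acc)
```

165

n=2,k=3: acc = 0+6 = 6
n=3,k=3: acc = 6+9 = 15
n=3,k=4: acc = 15+12 = 27
n=4,k=3: acc = 27+12 = 39
n=4,k=4: acc = 39+16 = 55
n=4,k=5: acc = 55+20 = 75
n=5,k=3: acc = 75+15 = 90
n=5,k=4: acc = 90+20 = 110
n=5,k=5: acc = 110+25 = 135
n=5,k=6: acc = 135+30 = 165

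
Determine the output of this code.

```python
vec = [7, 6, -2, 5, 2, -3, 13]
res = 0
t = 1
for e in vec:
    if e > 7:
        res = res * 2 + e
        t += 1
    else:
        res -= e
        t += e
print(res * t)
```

-289

e=7: not >7, res = 0-7 = -7; t=8
e=6: not >7, res = (-7)-6 = -13; t=14
e=-2: not >7, res = (-13)-(-2) = -11; t=12
e=5: not >7, res = (-11)-5 = -16; t=17
e=2: not >7, res = (-16)-2 = -18; t=19
e=-3: not >7, res = (-18)-(-3) = -15; t=16
e=13: >7, res = (-15)*2+13 = -17; t=17
res*t = (-17)*17 = -289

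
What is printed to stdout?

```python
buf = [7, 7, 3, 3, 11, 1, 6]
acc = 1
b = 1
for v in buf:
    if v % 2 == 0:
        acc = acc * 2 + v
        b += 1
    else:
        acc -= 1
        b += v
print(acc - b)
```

-38

v=7: not even, acc = 1-1 = 0; b=8
v=7: not even, acc = 0-1 = -1; b=15
v=3: not even, acc = (-1)-1 = -2; b=18
v=3: not even, acc = (-2)-1 = -3; b=21
v=11: not even, acc = (-3)-1 = -4; b=32
v=1: not even, acc = (-4)-1 = -5; b=33
v=6: even, acc = (-5)*2+6 = -4; b=34
acc-b = (-4)-34 = -38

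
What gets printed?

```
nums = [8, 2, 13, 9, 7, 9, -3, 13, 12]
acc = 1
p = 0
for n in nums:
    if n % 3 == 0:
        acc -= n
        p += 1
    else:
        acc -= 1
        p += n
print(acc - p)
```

n=8: not %3==0, acc = 1-1 = 0; p=8
n=2: not %3==0, acc = 0-1 = -1; p=10
n=13: not %3==0, acc = (-1)-1 = -2; p=23
n=9: %3==0, acc = (-2)-9 = -11; p=24
n=7: not %3==0, acc = (-11)-1 = -12; p=31
n=9: %3==0, acc = (-12)-9 = -21; p=32
n=-3: %3==0, acc = (-21)-(-3) = -18; p=33
n=13: not %3==0, acc = (-18)-1 = -19; p=46
n=12: %3==0, acc = (-19)-12 = -31; p=47
acc-p = (-31)-47 = -78

-78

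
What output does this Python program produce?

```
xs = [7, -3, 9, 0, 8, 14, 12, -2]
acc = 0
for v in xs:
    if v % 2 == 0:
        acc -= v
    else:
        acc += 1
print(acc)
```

-29

v=7: not even, acc = 0+1 = 1
v=-3: not even, acc = 1+1 = 2
v=9: not even, acc = 2+1 = 3
v=0: even, acc = 3-0 = 3
v=8: even, acc = 3-8 = -5
v=14: even, acc = (-5)-14 = -19
v=12: even, acc = (-19)-12 = -31
v=-2: even, acc = (-31)-(-2) = -29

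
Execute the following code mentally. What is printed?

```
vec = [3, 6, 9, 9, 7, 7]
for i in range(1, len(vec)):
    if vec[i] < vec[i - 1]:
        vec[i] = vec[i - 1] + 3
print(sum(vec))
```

54

i=1: 6>=3, unchanged → [3, 6, 9, 9, 7, 7]
i=2: 9>=6, unchanged → [3, 6, 9, 9, 7, 7]
i=3: 9>=9, unchanged → [3, 6, 9, 9, 7, 7]
i=4: 7<9, vec[4] = 9+3 = 12 → [3, 6, 9, 9, 12, 7]
i=5: 7<12, vec[5] = 12+3 = 15 → [3, 6, 9, 9, 12, 15]
sum = 54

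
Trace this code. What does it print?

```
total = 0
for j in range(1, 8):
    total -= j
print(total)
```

-28

j=1: total = 0-1 = -1
j=2: total = (-1)-2 = -3
j=3: total = (-3)-3 = -6
j=4: total = (-6)-4 = -10
j=5: total = (-10)-5 = -15
j=6: total = (-15)-6 = -21
j=7: total = (-21)-7 = -28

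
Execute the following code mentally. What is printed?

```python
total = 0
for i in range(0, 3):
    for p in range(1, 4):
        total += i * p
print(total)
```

i=0,p=1: total = 0+0 = 0
i=0,p=2: total = 0+0 = 0
i=0,p=3: total = 0+0 = 0
i=1,p=1: total = 0+1 = 1
i=1,p=2: total = 1+2 = 3
i=1,p=3: total = 3+3 = 6
i=2,p=1: total = 6+2 = 8
i=2,p=2: total = 8+4 = 12
i=2,p=3: total = 12+6 = 18

18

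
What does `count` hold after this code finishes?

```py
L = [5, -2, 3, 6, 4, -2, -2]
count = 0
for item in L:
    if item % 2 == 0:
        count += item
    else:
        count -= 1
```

item=5: not even, count = 0-1 = -1
item=-2: even, count = (-1)+(-2) = -3
item=3: not even, count = (-3)-1 = -4
item=6: even, count = (-4)+6 = 2
item=4: even, count = 2+4 = 6
item=-2: even, count = 6+(-2) = 4
item=-2: even, count = 4+(-2) = 2

2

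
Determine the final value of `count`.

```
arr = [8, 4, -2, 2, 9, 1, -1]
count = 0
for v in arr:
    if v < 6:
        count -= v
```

-4

v=8: not <6
v=4: <6, count = 0-4 = -4
v=-2: <6, count = (-4)-(-2) = -2
v=2: <6, count = (-2)-2 = -4
v=9: not <6
v=1: <6, count = (-4)-1 = -5
v=-1: <6, count = (-5)-(-1) = -4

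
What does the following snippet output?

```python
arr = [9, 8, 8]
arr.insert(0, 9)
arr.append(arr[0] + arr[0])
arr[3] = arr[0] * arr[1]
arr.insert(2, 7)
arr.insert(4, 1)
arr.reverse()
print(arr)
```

[18, 81, 1, 8, 7, 9, 9]

insert 9 at 0 → [9, 9, 8, 8]
append arr[0]+arr[0] = 9+9 = 18 → [9, 9, 8, 8, 18]
arr[3] = arr[0]*arr[1] = 9*9 = 81 → [9, 9, 8, 81, 18]
insert 7 at 2 → [9, 9, 7, 8, 81, 18]
insert 1 at 4 → [9, 9, 7, 8, 1, 81, 18]
reverse → [18, 81, 1, 8, 7, 9, 9]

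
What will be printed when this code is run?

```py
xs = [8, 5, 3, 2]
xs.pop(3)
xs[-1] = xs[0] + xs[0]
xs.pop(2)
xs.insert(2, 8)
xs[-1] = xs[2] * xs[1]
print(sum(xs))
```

pop(3) removes 2 → [8, 5, 3]
xs[-1] = xs[0]+xs[0] = 8+8 = 16 → [8, 5, 16]
pop(2) removes 16 → [8, 5]
insert 8 at 2 → [8, 5, 8]
xs[-1] = xs[2]*xs[1] = 8*5 = 40 → [8, 5, 40]
sum = 53

53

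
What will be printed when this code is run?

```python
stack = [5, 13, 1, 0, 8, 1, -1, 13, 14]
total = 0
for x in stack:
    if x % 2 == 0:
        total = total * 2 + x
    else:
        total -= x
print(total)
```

-148

x=5: not even, total = 0-5 = -5
x=13: not even, total = (-5)-13 = -18
x=1: not even, total = (-18)-1 = -19
x=0: even, total = (-19)*2+0 = -38
x=8: even, total = (-38)*2+8 = -68
x=1: not even, total = (-68)-1 = -69
x=-1: not even, total = (-69)-(-1) = -68
x=13: not even, total = (-68)-13 = -81
x=14: even, total = (-81)*2+14 = -148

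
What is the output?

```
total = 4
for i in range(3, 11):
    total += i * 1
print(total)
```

i=3: total = 4+3*1 = 7
i=4: total = 7+4*1 = 11
i=5: total = 11+5*1 = 16
i=6: total = 16+6*1 = 22
i=7: total = 22+7*1 = 29
i=8: total = 29+8*1 = 37
i=9: total = 37+9*1 = 46
i=10: total = 46+10*1 = 56

56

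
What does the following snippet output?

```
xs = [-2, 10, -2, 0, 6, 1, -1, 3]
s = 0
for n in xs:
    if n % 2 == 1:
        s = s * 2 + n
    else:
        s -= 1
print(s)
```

n=-2: not odd, s = 0-1 = -1
n=10: not odd, s = (-1)-1 = -2
n=-2: not odd, s = (-2)-1 = -3
n=0: not odd, s = (-3)-1 = -4
n=6: not odd, s = (-4)-1 = -5
n=1: odd, s = (-5)*2+1 = -9
n=-1: odd, s = (-9)*2+(-1) = -19
n=3: odd, s = (-19)*2+3 = -35

-35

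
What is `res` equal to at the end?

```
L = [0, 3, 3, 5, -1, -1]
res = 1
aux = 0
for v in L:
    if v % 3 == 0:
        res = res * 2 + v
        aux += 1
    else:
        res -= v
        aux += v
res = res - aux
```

v=0: %3==0, res = 1*2+0 = 2; aux=1
v=3: %3==0, res = 2*2+3 = 7; aux=2
v=3: %3==0, res = 7*2+3 = 17; aux=3
v=5: not %3==0, res = 17-5 = 12; aux=8
v=-1: not %3==0, res = 12-(-1) = 13; aux=7
v=-1: not %3==0, res = 13-(-1) = 14; aux=6
res-aux = 14-6 = 8

8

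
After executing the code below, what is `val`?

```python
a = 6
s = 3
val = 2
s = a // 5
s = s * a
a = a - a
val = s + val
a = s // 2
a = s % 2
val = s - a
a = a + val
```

s = 6//5 = 1
s = 1*6 = 6
a = 6-6 = 0
val = 6+2 = 8
a = 6//2 = 3
a = 6%2 = 0
val = 6-0 = 6
a = 0+6 = 6

6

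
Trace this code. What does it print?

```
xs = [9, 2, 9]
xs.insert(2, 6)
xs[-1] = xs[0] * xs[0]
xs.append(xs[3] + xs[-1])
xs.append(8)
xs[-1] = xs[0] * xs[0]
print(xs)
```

insert 6 at 2 → [9, 2, 6, 9]
xs[-1] = xs[0]*xs[0] = 9*9 = 81 → [9, 2, 6, 81]
append xs[3]+xs[-1] = 81+81 = 162 → [9, 2, 6, 81, 162]
append 8 → [9, 2, 6, 81, 162, 8]
xs[-1] = xs[0]*xs[0] = 9*9 = 81 → [9, 2, 6, 81, 162, 81]

[9, 2, 6, 81, 162, 81]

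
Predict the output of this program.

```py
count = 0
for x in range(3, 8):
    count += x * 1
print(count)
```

x=3: count = 0+3*1 = 3
x=4: count = 3+4*1 = 7
x=5: count = 7+5*1 = 12
x=6: count = 12+6*1 = 18
x=7: count = 18+7*1 = 25

25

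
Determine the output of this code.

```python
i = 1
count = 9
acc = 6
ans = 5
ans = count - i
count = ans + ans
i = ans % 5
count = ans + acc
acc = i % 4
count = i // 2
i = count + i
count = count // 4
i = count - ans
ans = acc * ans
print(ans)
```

ans = 9-1 = 8
count = 8+8 = 16
i = 8%5 = 3
count = 8+6 = 14
acc = 3%4 = 3
count = 3//2 = 1
i = 1+3 = 4
count = 1//4 = 0
i = 0-8 = -8
ans = 3*8 = 24

24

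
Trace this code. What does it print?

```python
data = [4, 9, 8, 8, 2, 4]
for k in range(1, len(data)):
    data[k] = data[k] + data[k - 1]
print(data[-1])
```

35

k=1: data[1] = 9+4 = 13 → [4, 13, 8, 8, 2, 4]
k=2: data[2] = 8+13 = 21 → [4, 13, 21, 8, 2, 4]
k=3: data[3] = 8+21 = 29 → [4, 13, 21, 29, 2, 4]
k=4: data[4] = 2+29 = 31 → [4, 13, 21, 29, 31, 4]
k=5: data[5] = 4+31 = 35 → [4, 13, 21, 29, 31, 35]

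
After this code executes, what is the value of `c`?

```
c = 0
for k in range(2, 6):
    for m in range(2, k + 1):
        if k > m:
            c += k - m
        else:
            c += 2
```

18

k=2,m=2: not 2>2, c = 0+2 = 2
k=3,m=2: 3>2, c = 2+1 = 3
k=3,m=3: not 3>3, c = 3+2 = 5
k=4,m=2: 4>2, c = 5+2 = 7
k=4,m=3: 4>3, c = 7+1 = 8
k=4,m=4: not 4>4, c = 8+2 = 10
k=5,m=2: 5>2, c = 10+3 = 13
k=5,m=3: 5>3, c = 13+2 = 15
k=5,m=4: 5>4, c = 15+1 = 16
k=5,m=5: not 5>5, c = 16+2 = 18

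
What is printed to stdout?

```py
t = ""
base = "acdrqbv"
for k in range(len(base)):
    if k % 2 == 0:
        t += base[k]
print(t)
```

adqv

k=0: add 'a' → 'a'
k=1: skip
k=2: add 'd' → 'ad'
k=3: skip
k=4: add 'q' → 'adq'
k=5: skip
k=6: add 'v' → 'adqv'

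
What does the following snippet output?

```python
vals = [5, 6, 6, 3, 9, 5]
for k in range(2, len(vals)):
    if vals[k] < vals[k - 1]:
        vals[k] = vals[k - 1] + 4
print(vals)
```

[5, 6, 6, 10, 14, 18]

k=2: 6>=6, unchanged → [5, 6, 6, 3, 9, 5]
k=3: 3<6, vals[3] = 6+4 = 10 → [5, 6, 6, 10, 9, 5]
k=4: 9<10, vals[4] = 10+4 = 14 → [5, 6, 6, 10, 14, 5]
k=5: 5<14, vals[5] = 14+4 = 18 → [5, 6, 6, 10, 14, 18]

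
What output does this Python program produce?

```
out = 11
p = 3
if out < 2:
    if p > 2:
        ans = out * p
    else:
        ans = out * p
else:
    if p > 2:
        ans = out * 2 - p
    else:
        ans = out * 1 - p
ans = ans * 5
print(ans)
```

out=11, p=3
out < 2 is False; p > 2 is True
→ ans = out * 2 - p = 19
ans = 19*5 = 95

95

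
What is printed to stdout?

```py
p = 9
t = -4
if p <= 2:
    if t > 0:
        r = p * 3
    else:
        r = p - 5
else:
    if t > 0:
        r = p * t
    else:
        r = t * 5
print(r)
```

-20

p=9, t=-4
p <= 2 is False; t > 0 is False
→ r = t * 5 = -20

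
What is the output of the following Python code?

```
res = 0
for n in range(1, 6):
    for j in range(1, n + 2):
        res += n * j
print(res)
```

n=1,j=1: res = 0+1 = 1
n=1,j=2: res = 1+2 = 3
n=2,j=1: res = 3+2 = 5
n=2,j=2: res = 5+4 = 9
n=2,j=3: res = 9+6 = 15
n=3,j=1: res = 15+3 = 18
n=3,j=2: res = 18+6 = 24
n=3,j=3: res = 24+9 = 33
n=3,j=4: res = 33+12 = 45
n=4,j=1: res = 45+4 = 49
n=4,j=2: res = 49+8 = 57
n=4,j=3: res = 57+12 = 69
n=4,j=4: res = 69+16 = 85
n=4,j=5: res = 85+20 = 105
n=5,j=1: res = 105+5 = 110
n=5,j=2: res = 110+10 = 120
n=5,j=3: res = 120+15 = 135
n=5,j=4: res = 135+20 = 155
n=5,j=5: res = 155+25 = 180
n=5,j=6: res = 180+30 = 210

210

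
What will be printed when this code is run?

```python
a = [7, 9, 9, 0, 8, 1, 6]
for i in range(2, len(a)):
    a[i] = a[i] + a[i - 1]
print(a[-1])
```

33

i=2: a[2] = 9+9 = 18 → [7, 9, 18, 0, 8, 1, 6]
i=3: a[3] = 0+18 = 18 → [7, 9, 18, 18, 8, 1, 6]
i=4: a[4] = 8+18 = 26 → [7, 9, 18, 18, 26, 1, 6]
i=5: a[5] = 1+26 = 27 → [7, 9, 18, 18, 26, 27, 6]
i=6: a[6] = 6+27 = 33 → [7, 9, 18, 18, 26, 27, 33]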